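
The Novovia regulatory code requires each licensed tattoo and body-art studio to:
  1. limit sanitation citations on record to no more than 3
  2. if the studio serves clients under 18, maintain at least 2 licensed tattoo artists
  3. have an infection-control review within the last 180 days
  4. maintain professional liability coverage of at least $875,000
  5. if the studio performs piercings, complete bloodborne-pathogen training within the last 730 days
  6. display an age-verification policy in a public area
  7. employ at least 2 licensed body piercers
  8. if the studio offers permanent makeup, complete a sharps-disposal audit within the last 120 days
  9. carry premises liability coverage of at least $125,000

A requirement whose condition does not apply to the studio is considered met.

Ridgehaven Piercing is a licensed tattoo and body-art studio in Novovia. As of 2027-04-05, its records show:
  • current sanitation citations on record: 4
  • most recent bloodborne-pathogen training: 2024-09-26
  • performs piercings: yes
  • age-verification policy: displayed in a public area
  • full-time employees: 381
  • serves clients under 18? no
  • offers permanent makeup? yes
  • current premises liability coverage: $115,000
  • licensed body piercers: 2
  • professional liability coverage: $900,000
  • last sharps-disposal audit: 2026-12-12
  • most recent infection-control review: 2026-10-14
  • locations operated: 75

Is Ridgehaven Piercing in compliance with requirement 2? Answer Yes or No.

Yes

2. condition 'serves clients under 18' does not hold → requirement n/a → met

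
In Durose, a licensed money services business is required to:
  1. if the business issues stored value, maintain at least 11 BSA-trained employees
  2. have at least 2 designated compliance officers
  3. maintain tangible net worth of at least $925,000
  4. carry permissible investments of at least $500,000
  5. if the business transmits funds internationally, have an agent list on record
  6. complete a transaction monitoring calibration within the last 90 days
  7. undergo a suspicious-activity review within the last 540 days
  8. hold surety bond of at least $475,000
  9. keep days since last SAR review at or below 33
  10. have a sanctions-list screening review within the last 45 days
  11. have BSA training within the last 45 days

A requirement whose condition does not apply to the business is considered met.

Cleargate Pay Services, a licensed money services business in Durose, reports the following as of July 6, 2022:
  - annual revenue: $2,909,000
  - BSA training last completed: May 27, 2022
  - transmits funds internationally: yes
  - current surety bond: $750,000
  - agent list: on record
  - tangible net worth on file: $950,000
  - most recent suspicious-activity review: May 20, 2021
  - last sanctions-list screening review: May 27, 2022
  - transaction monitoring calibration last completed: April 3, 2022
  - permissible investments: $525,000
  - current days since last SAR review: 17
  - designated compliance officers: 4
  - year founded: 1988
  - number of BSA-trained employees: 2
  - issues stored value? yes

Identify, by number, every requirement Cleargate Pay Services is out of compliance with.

1, 6

1. condition 'issues stored value' holds; BSA-trained employees 2 < 11 → not met
2. designated compliance officers 4 ≥ 2 → met
3. tangible net worth $950,000 ≥ $925,000 → met
4. permissible investments $525,000 ≥ $500,000 → met
5. condition 'transmits funds internationally' holds; agent list present → met
6. transaction monitoring calibration 94 days ago vs limit 90 → not met
7. suspicious-activity review 412 days ago vs limit 540 → met
8. surety bond $750,000 ≥ $475,000 → met
9. days since last SAR review 17 ≤ 33 → met
10. sanctions-list screening review 40 days ago vs limit 45 → met
11. BSA training 40 days ago vs limit 45 → met
Not met: 1, 6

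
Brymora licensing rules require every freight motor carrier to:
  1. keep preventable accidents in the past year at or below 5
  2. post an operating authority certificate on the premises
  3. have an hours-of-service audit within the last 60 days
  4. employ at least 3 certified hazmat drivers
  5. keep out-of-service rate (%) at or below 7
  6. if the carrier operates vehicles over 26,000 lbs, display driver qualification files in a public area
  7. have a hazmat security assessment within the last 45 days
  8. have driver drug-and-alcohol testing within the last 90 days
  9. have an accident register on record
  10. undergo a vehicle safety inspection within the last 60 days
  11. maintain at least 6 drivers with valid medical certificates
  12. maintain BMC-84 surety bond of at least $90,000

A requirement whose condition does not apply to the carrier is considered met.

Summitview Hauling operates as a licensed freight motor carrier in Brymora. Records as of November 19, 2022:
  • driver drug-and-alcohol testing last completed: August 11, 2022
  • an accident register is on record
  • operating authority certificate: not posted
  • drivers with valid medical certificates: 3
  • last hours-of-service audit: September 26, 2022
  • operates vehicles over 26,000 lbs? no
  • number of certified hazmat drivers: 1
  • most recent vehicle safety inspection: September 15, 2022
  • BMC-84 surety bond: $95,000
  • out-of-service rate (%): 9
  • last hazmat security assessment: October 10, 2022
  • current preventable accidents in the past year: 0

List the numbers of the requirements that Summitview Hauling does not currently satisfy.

1. preventable accidents in the past year 0 ≤ 5 → met
2. operating authority certificate absent → not met
3. hours-of-service audit 54 days ago vs limit 60 → met
4. certified hazmat drivers 1 < 3 → not met
5. out-of-service rate (%) 9 > 7 → not met
6. condition 'operates vehicles over 26,000 lbs' does not hold → requirement n/a → met
7. hazmat security assessment 40 days ago vs limit 45 → met
8. driver drug-and-alcohol testing 100 days ago vs limit 90 → not met
9. accident register present → met
10. vehicle safety inspection 65 days ago vs limit 60 → not met
11. drivers with valid medical certificates 3 < 6 → not met
12. BMC-84 surety bond $95,000 ≥ $90,000 → met
Not met: 2, 4, 5, 8, 10, 11

2, 4, 5, 8, 10, 11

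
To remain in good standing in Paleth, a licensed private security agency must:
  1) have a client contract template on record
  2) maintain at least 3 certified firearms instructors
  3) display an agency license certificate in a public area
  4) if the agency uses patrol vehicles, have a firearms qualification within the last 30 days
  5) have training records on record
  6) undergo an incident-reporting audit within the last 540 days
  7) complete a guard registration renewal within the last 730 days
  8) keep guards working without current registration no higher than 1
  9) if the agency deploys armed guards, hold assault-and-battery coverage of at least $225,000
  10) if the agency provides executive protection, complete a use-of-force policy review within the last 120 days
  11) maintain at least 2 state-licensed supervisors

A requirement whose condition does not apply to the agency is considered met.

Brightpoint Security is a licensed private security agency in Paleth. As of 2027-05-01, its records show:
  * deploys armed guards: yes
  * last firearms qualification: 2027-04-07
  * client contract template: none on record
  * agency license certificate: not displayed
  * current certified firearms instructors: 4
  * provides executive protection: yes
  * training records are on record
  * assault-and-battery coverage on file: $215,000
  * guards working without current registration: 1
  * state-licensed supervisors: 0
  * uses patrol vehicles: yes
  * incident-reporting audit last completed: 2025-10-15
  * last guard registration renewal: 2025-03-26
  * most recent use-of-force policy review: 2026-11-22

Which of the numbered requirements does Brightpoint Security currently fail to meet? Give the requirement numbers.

1. client contract template absent → not met
2. certified firearms instructors 4 ≥ 3 → met
3. agency license certificate absent → not met
4. condition 'uses patrol vehicles' holds; firearms qualification 24 days ago vs limit 30 → met
5. training records present → met
6. incident-reporting audit 563 days ago vs limit 540 → not met
7. guard registration renewal 766 days ago vs limit 730 → not met
8. guards working without current registration 1 ≤ 1 → met
9. condition 'deploys armed guards' holds; assault-and-battery coverage $215,000 < $225,000 → not met
10. condition 'provides executive protection' holds; use-of-force policy review 160 days ago vs limit 120 → not met
11. state-licensed supervisors 0 < 2 → not met
Not met: 1, 3, 6, 7, 9, 10, 11

1, 3, 6, 7, 9, 10, 11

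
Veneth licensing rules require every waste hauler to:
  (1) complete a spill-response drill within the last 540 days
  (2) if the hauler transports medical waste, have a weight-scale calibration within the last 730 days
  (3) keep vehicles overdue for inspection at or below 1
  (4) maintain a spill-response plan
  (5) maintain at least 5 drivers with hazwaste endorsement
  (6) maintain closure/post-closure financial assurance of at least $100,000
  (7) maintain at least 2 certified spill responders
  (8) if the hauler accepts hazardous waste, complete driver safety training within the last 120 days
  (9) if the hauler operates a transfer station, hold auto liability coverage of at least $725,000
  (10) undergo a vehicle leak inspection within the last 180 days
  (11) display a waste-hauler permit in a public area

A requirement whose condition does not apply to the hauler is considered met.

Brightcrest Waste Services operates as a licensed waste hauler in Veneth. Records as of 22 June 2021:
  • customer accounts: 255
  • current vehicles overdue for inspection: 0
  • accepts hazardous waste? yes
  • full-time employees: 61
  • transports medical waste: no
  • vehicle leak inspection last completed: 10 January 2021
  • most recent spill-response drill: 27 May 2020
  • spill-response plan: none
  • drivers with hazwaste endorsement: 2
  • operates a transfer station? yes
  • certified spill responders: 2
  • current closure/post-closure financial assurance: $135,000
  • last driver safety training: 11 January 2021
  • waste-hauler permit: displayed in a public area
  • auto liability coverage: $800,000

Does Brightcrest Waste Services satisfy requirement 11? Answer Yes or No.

Yes

11. waste-hauler permit present → met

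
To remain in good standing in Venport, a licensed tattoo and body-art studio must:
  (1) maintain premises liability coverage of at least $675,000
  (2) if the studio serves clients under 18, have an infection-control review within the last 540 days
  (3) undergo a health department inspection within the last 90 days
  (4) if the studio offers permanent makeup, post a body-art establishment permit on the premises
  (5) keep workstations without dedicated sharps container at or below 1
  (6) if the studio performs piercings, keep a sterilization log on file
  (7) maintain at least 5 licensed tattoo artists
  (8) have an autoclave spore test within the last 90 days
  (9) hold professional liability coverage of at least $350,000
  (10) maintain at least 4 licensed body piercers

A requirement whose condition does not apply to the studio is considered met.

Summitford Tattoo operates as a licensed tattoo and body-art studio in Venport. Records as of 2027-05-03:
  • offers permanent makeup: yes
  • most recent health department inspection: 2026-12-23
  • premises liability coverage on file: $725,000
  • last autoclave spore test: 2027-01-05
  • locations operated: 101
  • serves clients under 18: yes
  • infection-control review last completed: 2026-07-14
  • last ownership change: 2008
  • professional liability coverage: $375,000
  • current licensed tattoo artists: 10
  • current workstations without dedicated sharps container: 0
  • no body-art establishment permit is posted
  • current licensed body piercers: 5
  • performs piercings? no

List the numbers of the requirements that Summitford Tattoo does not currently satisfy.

3, 4, 8

1. premises liability coverage $725,000 ≥ $675,000 → met
2. condition 'serves clients under 18' holds; infection-control review 293 days ago vs limit 540 → met
3. health department inspection 131 days ago vs limit 90 → not met
4. condition 'offers permanent makeup' holds; body-art establishment permit absent → not met
5. workstations without dedicated sharps container 0 ≤ 1 → met
6. condition 'performs piercings' does not hold → requirement n/a → met
7. licensed tattoo artists 10 ≥ 5 → met
8. autoclave spore test 118 days ago vs limit 90 → not met
9. professional liability coverage $375,000 ≥ $350,000 → met
10. licensed body piercers 5 ≥ 4 → met
Not met: 3, 4, 8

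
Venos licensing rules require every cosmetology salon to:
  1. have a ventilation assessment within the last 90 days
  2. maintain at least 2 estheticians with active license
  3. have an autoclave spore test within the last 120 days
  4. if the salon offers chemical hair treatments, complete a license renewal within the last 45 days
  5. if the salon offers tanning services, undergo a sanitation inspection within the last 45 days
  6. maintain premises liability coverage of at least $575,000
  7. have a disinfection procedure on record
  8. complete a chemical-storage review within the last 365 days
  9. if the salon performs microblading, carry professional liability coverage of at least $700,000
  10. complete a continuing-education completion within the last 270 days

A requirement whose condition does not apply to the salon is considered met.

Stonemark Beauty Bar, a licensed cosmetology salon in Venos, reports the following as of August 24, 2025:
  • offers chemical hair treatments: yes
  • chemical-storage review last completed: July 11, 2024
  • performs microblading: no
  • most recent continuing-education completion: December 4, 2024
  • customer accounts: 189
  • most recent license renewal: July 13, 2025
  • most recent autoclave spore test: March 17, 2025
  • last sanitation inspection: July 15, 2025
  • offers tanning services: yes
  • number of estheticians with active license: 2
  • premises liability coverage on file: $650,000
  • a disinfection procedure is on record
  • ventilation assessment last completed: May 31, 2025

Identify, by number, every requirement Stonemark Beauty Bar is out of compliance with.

3, 8

1. ventilation assessment 85 days ago vs limit 90 → met
2. estheticians with active license 2 ≥ 2 → met
3. autoclave spore test 160 days ago vs limit 120 → not met
4. condition 'offers chemical hair treatments' holds; license renewal 42 days ago vs limit 45 → met
5. condition 'offers tanning services' holds; sanitation inspection 40 days ago vs limit 45 → met
6. premises liability coverage $650,000 ≥ $575,000 → met
7. disinfection procedure present → met
8. chemical-storage review 409 days ago vs limit 365 → not met
9. condition 'performs microblading' does not hold → requirement n/a → met
10. continuing-education completion 263 days ago vs limit 270 → met
Not met: 3, 8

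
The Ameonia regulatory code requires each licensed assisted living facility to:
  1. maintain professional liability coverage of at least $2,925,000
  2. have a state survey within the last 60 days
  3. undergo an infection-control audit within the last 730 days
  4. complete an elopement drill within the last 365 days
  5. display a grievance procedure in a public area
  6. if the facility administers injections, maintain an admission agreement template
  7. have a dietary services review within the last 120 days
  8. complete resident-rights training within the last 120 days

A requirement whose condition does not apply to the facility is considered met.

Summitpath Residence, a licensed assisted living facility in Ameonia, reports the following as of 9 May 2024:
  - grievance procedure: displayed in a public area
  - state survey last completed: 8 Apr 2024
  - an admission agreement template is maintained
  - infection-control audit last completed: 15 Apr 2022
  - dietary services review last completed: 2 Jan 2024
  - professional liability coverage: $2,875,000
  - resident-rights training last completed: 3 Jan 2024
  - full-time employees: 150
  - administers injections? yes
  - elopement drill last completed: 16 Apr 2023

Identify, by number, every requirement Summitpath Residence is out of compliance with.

1. professional liability coverage $2,875,000 < $2,925,000 → not met
2. state survey 31 days ago vs limit 60 → met
3. infection-control audit 755 days ago vs limit 730 → not met
4. elopement drill 389 days ago vs limit 365 → not met
5. grievance procedure present → met
6. condition 'administers injections' holds; admission agreement template present → met
7. dietary services review 128 days ago vs limit 120 → not met
8. resident-rights training 127 days ago vs limit 120 → not met
Not met: 1, 3, 4, 7, 8

1, 3, 4, 7, 8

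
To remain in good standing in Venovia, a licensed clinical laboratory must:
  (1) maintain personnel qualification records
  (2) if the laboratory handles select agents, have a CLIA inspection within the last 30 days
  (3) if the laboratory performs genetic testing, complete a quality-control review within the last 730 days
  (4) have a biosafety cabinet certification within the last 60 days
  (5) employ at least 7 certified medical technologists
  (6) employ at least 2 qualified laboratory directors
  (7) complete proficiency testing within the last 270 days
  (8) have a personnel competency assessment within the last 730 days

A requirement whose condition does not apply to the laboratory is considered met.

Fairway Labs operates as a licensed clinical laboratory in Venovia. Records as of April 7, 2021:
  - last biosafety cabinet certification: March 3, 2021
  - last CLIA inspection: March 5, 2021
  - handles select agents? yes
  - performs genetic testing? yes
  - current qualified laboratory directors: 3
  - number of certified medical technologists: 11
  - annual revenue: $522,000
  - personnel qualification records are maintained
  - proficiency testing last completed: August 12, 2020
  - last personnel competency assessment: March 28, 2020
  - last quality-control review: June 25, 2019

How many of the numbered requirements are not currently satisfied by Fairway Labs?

1

1. personnel qualification records present → met
2. condition 'handles select agents' holds; CLIA inspection 33 days ago vs limit 30 → not met
3. condition 'performs genetic testing' holds; quality-control review 652 days ago vs limit 730 → met
4. biosafety cabinet certification 35 days ago vs limit 60 → met
5. certified medical technologists 11 ≥ 7 → met
6. qualified laboratory directors 3 ≥ 2 → met
7. proficiency testing 238 days ago vs limit 270 → met
8. personnel competency assessment 375 days ago vs limit 730 → met
Not met: 1 of 8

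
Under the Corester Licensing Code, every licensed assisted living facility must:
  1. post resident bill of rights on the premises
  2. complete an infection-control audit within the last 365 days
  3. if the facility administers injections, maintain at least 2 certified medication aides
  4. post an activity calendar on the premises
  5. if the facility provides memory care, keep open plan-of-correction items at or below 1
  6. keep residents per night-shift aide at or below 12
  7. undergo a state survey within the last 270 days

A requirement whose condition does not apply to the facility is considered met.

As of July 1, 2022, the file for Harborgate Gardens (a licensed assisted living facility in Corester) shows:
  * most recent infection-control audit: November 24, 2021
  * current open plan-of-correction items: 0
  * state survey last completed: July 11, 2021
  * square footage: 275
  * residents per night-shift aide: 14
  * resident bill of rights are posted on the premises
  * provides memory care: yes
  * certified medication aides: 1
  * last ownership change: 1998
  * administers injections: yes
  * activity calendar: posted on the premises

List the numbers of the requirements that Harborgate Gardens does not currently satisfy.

3, 6, 7

1. resident bill of rights present → met
2. infection-control audit 219 days ago vs limit 365 → met
3. condition 'administers injections' holds; certified medication aides 1 < 2 → not met
4. activity calendar present → met
5. condition 'provides memory care' holds; open plan-of-correction items 0 ≤ 1 → met
6. residents per night-shift aide 14 > 12 → not met
7. state survey 355 days ago vs limit 270 → not met
Not met: 3, 6, 7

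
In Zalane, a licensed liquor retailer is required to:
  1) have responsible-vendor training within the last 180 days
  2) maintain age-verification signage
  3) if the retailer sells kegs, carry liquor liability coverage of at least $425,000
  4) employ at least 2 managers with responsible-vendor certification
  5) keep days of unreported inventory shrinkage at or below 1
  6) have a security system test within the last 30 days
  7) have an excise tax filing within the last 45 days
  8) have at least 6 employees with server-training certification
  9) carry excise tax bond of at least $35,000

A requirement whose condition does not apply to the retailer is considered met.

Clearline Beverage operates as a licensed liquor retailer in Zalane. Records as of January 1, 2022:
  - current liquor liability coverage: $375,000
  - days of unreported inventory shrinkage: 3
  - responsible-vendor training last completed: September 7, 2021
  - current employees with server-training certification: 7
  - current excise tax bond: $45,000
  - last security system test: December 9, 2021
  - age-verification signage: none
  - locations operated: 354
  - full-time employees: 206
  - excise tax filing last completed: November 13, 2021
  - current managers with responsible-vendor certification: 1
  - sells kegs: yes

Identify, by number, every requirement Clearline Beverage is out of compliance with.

1. responsible-vendor training 116 days ago vs limit 180 → met
2. age-verification signage absent → not met
3. condition 'sells kegs' holds; liquor liability coverage $375,000 < $425,000 → not met
4. managers with responsible-vendor certification 1 < 2 → not met
5. days of unreported inventory shrinkage 3 > 1 → not met
6. security system test 23 days ago vs limit 30 → met
7. excise tax filing 49 days ago vs limit 45 → not met
8. employees with server-training certification 7 ≥ 6 → met
9. excise tax bond $45,000 ≥ $35,000 → met
Not met: 2, 3, 4, 5, 7

2, 3, 4, 5, 7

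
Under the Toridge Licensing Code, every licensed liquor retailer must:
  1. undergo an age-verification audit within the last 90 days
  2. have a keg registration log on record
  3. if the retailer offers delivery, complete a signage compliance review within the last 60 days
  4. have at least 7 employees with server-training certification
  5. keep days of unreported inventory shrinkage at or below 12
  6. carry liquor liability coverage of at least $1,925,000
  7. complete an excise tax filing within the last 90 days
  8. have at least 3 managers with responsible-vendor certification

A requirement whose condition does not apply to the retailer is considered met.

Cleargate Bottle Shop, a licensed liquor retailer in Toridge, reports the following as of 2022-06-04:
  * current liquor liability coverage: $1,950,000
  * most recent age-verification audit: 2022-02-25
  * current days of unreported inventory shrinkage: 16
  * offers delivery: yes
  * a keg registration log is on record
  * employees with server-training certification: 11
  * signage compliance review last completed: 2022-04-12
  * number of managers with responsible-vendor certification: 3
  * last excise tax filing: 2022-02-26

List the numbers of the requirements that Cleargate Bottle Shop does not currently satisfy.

1, 5, 7

1. age-verification audit 99 days ago vs limit 90 → not met
2. keg registration log present → met
3. condition 'offers delivery' holds; signage compliance review 53 days ago vs limit 60 → met
4. employees with server-training certification 11 ≥ 7 → met
5. days of unreported inventory shrinkage 16 > 12 → not met
6. liquor liability coverage $1,950,000 ≥ $1,925,000 → met
7. excise tax filing 98 days ago vs limit 90 → not met
8. managers with responsible-vendor certification 3 ≥ 3 → met
Not met: 1, 5, 7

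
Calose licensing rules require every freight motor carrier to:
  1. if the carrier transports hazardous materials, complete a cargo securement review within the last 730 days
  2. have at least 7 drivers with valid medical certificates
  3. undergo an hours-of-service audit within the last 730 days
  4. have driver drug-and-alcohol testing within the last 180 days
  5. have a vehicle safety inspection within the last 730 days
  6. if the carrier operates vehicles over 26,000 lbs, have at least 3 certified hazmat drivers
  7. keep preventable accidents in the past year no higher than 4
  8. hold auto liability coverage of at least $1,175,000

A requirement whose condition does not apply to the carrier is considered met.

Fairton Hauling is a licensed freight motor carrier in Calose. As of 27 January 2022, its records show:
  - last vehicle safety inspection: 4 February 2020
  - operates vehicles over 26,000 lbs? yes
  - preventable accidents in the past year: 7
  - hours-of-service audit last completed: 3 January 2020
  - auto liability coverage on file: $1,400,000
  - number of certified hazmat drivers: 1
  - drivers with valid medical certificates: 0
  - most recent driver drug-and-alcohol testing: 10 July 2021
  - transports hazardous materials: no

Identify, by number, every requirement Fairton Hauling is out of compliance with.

1. condition 'transports hazardous materials' does not hold → requirement n/a → met
2. drivers with valid medical certificates 0 < 7 → not met
3. hours-of-service audit 755 days ago vs limit 730 → not met
4. driver drug-and-alcohol testing 201 days ago vs limit 180 → not met
5. vehicle safety inspection 723 days ago vs limit 730 → met
6. condition 'operates vehicles over 26,000 lbs' holds; certified hazmat drivers 1 < 3 → not met
7. preventable accidents in the past year 7 > 4 → not met
8. auto liability coverage $1,400,000 ≥ $1,175,000 → met
Not met: 2, 3, 4, 6, 7

2, 3, 4, 6, 7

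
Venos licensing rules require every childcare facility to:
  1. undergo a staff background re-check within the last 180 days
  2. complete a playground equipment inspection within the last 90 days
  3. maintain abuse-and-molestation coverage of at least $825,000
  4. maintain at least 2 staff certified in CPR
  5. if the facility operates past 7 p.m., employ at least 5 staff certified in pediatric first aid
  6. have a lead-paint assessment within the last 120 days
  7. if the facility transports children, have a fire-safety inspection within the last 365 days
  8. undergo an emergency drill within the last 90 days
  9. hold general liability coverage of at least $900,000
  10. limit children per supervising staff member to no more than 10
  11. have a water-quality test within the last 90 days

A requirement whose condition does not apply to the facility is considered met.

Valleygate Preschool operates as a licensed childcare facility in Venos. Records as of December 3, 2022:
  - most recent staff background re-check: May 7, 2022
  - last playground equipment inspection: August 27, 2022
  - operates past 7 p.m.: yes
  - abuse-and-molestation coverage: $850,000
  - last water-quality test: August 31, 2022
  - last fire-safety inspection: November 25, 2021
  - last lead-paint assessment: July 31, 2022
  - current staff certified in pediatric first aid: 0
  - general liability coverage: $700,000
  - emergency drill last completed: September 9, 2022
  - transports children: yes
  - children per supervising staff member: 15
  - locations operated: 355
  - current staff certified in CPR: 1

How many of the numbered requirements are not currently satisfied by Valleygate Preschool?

9

1. staff background re-check 210 days ago vs limit 180 → not met
2. playground equipment inspection 98 days ago vs limit 90 → not met
3. abuse-and-molestation coverage $850,000 ≥ $825,000 → met
4. staff certified in CPR 1 < 2 → not met
5. condition 'operates past 7 p.m.' holds; staff certified in pediatric first aid 0 < 5 → not met
6. lead-paint assessment 125 days ago vs limit 120 → not met
7. condition 'transports children' holds; fire-safety inspection 373 days ago vs limit 365 → not met
8. emergency drill 85 days ago vs limit 90 → met
9. general liability coverage $700,000 < $900,000 → not met
10. children per supervising staff member 15 > 10 → not met
11. water-quality test 94 days ago vs limit 90 → not met
Not met: 9 of 11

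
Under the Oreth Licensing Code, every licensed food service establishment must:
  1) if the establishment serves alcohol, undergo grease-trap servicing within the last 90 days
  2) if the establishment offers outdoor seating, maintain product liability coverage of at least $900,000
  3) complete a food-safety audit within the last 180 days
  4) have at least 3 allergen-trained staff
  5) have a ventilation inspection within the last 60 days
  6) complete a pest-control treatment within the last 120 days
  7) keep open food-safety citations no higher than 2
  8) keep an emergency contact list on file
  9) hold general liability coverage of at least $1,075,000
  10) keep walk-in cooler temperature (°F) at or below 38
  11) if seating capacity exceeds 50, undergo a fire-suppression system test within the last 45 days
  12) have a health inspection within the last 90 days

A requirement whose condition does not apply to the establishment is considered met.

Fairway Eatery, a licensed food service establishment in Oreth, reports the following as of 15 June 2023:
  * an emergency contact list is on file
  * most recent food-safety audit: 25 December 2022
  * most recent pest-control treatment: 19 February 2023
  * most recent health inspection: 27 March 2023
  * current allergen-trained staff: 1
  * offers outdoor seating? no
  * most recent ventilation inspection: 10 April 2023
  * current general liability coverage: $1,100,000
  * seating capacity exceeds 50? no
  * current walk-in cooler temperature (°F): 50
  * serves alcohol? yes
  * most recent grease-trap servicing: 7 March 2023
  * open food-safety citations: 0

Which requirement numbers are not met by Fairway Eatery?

1, 4, 5, 10

1. condition 'serves alcohol' holds; grease-trap servicing 100 days ago vs limit 90 → not met
2. condition 'offers outdoor seating' does not hold → requirement n/a → met
3. food-safety audit 172 days ago vs limit 180 → met
4. allergen-trained staff 1 < 3 → not met
5. ventilation inspection 66 days ago vs limit 60 → not met
6. pest-control treatment 116 days ago vs limit 120 → met
7. open food-safety citations 0 ≤ 2 → met
8. emergency contact list present → met
9. general liability coverage $1,100,000 ≥ $1,075,000 → met
10. walk-in cooler temperature (°F) 50 > 38 → not met
11. condition 'seating capacity exceeds 50' does not hold → requirement n/a → met
12. health inspection 80 days ago vs limit 90 → met
Not met: 1, 4, 5, 10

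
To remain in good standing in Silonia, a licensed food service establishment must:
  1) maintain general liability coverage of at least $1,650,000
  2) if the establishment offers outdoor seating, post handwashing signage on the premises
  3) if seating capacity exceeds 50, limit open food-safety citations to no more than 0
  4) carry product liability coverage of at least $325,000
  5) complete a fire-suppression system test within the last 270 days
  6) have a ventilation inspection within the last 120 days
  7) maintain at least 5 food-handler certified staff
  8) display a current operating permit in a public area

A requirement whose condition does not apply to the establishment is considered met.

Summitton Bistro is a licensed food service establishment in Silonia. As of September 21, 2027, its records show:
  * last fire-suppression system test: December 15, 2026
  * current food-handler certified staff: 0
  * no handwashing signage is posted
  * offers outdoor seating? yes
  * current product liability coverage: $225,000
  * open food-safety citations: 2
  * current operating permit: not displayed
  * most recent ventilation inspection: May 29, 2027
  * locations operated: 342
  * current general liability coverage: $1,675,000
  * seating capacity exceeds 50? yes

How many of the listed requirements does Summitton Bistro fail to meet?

6

1. general liability coverage $1,675,000 ≥ $1,650,000 → met
2. condition 'offers outdoor seating' holds; handwashing signage absent → not met
3. condition 'seating capacity exceeds 50' holds; open food-safety citations 2 > 0 → not met
4. product liability coverage $225,000 < $325,000 → not met
5. fire-suppression system test 280 days ago vs limit 270 → not met
6. ventilation inspection 115 days ago vs limit 120 → met
7. food-handler certified staff 0 < 5 → not met
8. current operating permit absent → not met
Not met: 6 of 8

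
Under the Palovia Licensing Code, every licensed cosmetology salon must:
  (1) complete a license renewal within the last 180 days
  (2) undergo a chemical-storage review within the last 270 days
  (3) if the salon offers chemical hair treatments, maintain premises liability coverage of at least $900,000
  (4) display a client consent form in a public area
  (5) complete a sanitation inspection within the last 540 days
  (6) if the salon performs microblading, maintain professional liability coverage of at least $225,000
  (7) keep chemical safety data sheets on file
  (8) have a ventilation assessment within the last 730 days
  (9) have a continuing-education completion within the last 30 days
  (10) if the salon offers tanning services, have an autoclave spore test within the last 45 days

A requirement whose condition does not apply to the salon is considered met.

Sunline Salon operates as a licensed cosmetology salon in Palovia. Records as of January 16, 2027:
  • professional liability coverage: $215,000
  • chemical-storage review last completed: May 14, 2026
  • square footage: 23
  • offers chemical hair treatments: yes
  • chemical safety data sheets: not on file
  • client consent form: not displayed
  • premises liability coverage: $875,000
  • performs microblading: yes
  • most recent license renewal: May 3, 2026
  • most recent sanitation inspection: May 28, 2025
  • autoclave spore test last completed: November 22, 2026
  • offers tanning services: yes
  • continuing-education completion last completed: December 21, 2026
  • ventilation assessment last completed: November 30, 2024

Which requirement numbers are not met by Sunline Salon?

1. license renewal 258 days ago vs limit 180 → not met
2. chemical-storage review 247 days ago vs limit 270 → met
3. condition 'offers chemical hair treatments' holds; premises liability coverage $875,000 < $900,000 → not met
4. client consent form absent → not met
5. sanitation inspection 598 days ago vs limit 540 → not met
6. condition 'performs microblading' holds; professional liability coverage $215,000 < $225,000 → not met
7. chemical safety data sheets absent → not met
8. ventilation assessment 777 days ago vs limit 730 → not met
9. continuing-education completion 26 days ago vs limit 30 → met
10. condition 'offers tanning services' holds; autoclave spore test 55 days ago vs limit 45 → not met
Not met: 1, 3, 4, 5, 6, 7, 8, 10

1, 3, 4, 5, 6, 7, 8, 10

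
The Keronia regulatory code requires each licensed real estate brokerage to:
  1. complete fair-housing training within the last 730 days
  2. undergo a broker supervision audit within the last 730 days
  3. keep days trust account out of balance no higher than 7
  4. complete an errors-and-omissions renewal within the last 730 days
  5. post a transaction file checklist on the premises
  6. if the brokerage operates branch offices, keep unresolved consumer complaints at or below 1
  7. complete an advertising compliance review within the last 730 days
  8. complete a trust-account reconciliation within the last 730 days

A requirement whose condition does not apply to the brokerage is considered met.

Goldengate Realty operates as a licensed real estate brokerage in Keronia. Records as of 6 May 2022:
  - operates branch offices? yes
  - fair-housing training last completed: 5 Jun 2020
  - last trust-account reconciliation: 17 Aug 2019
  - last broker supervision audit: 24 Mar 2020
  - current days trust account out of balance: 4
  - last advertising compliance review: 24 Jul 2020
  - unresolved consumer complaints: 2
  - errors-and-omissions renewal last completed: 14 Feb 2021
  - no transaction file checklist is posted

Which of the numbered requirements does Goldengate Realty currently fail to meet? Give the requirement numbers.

2, 5, 6, 8

1. fair-housing training 700 days ago vs limit 730 → met
2. broker supervision audit 773 days ago vs limit 730 → not met
3. days trust account out of balance 4 ≤ 7 → met
4. errors-and-omissions renewal 446 days ago vs limit 730 → met
5. transaction file checklist absent → not met
6. condition 'operates branch offices' holds; unresolved consumer complaints 2 > 1 → not met
7. advertising compliance review 651 days ago vs limit 730 → met
8. trust-account reconciliation 993 days ago vs limit 730 → not met
Not met: 2, 5, 6, 8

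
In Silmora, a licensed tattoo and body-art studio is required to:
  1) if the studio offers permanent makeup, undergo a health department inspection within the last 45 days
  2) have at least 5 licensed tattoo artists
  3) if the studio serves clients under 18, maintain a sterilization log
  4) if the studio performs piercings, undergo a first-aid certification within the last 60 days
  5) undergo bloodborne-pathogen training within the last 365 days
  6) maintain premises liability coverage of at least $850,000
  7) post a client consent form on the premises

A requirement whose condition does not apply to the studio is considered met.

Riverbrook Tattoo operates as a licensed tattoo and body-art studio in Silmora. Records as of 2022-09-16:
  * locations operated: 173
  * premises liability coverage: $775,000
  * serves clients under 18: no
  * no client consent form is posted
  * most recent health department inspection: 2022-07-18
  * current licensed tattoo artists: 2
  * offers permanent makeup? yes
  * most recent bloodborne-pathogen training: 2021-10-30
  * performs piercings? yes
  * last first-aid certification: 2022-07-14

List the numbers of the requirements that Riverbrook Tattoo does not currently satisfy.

1, 2, 4, 6, 7

1. condition 'offers permanent makeup' holds; health department inspection 60 days ago vs limit 45 → not met
2. licensed tattoo artists 2 < 5 → not met
3. condition 'serves clients under 18' does not hold → requirement n/a → met
4. condition 'performs piercings' holds; first-aid certification 64 days ago vs limit 60 → not met
5. bloodborne-pathogen training 321 days ago vs limit 365 → met
6. premises liability coverage $775,000 < $850,000 → not met
7. client consent form absent → not met
Not met: 1, 2, 4, 6, 7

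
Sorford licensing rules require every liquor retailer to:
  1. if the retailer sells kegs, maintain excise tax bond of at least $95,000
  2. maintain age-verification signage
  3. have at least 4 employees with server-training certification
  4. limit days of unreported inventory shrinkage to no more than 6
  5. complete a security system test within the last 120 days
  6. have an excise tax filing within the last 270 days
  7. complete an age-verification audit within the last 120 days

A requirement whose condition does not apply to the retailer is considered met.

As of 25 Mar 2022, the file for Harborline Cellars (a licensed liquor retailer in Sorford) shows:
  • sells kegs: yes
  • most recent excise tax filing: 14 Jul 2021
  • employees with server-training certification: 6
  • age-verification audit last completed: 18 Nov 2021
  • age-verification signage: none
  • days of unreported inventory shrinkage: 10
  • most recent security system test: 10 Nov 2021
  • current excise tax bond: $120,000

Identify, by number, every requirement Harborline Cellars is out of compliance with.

2, 4, 5, 7

1. condition 'sells kegs' holds; excise tax bond $120,000 ≥ $95,000 → met
2. age-verification signage absent → not met
3. employees with server-training certification 6 ≥ 4 → met
4. days of unreported inventory shrinkage 10 > 6 → not met
5. security system test 135 days ago vs limit 120 → not met
6. excise tax filing 254 days ago vs limit 270 → met
7. age-verification audit 127 days ago vs limit 120 → not met
Not met: 2, 4, 5, 7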